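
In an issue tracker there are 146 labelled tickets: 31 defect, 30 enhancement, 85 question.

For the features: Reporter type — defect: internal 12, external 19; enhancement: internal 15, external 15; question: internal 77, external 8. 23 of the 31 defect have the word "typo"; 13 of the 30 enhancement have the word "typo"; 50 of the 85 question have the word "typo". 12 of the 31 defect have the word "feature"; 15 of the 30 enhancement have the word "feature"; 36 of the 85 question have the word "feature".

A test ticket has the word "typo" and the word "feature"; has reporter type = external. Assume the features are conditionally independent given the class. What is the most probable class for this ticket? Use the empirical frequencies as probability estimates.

defect

defect: (31/146) × (19/31) × (23/31) × (12/31) ≈ 0.0373755
enhancement: (30/146) × (15/30) × (13/30) × (15/30) ≈ 0.0222603
question: (85/146) × (8/85) × (50/85) × (36/85) ≈ 0.0136512
Highest score → defect.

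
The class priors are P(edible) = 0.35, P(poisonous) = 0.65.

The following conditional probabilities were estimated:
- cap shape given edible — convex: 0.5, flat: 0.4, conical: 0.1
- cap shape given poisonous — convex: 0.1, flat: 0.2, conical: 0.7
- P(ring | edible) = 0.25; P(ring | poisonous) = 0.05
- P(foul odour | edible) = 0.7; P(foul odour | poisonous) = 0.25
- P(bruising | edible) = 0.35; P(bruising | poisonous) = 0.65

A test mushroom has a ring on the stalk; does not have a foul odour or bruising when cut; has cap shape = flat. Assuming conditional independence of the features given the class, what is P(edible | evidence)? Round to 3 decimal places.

0.800

edible: 0.35 × 0.4 × 0.25 × (1−0.7) × (1−0.35) = 0.006825
poisonous: 0.65 × 0.2 × 0.05 × (1−0.25) × (1−0.65) = 0.00170625
P(edible | x) = 0.006825 / 0.00853125 ≈ 0.800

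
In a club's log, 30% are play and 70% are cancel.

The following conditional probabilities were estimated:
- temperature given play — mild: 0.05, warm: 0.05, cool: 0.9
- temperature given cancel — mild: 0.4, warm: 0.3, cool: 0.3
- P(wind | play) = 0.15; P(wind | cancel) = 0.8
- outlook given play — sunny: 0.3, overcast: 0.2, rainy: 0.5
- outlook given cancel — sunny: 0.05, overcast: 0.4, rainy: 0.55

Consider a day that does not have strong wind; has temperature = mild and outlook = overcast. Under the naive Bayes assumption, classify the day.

play: 0.3 × 0.05 × (1−0.15) × 0.2 = 0.00255
cancel: 0.7 × 0.4 × (1−0.8) × 0.4 = 0.0224
Highest score → cancel.

cancel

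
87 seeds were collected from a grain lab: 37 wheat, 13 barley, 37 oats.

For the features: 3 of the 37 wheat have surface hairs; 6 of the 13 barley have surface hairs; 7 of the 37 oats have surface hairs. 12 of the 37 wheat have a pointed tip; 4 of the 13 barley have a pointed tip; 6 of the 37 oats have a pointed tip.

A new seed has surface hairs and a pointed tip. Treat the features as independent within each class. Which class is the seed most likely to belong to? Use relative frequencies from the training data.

wheat: (37/87) × (3/37) × (12/37) ≈ 0.0111836
barley: (13/87) × (6/13) × (4/13) ≈ 0.0212202
oats: (37/87) × (7/37) × (6/37) ≈ 0.0130475
Highest score → barley.

barley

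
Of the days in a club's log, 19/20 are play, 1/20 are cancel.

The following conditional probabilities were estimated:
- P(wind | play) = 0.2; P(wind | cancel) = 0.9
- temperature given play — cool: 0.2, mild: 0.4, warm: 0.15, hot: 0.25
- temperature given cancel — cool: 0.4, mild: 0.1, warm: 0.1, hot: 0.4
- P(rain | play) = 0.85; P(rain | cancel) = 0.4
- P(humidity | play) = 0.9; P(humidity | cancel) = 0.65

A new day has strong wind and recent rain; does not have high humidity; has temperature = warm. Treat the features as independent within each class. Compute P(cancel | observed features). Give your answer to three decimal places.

play: 0.95 × 0.2 × 0.15 × 0.85 × (1−0.9) = 0.0024225
cancel: 0.05 × 0.9 × 0.1 × 0.4 × (1−0.65) = 0.00063
P(cancel | x) = 0.00063 / 0.0030525 ≈ 0.206

0.206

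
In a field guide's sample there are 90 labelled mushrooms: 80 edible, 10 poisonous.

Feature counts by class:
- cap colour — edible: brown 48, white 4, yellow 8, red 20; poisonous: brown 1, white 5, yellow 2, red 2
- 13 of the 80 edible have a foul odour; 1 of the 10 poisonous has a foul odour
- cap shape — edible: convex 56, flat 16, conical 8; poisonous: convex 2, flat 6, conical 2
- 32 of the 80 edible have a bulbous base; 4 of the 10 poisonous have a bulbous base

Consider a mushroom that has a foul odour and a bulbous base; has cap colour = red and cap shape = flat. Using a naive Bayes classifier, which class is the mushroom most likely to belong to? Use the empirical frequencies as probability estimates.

edible: (80/90) × (20/80) × (13/80) × (16/80) × (32/80) ≈ 0.00288889
poisonous: (10/90) × (2/10) × (1/10) × (6/10) × (4/10) ≈ 0.000533333
Highest score → edible.

edible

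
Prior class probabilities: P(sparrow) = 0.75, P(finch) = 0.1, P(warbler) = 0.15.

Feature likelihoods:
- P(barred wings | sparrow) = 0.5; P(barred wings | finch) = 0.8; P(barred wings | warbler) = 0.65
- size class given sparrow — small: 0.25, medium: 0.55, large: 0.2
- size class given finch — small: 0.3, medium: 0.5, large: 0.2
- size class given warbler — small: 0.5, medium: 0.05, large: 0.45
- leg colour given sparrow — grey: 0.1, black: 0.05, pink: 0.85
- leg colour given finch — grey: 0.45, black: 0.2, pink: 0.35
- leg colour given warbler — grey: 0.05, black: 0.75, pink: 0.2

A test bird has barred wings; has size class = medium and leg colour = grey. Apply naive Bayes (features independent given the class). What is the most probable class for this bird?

sparrow

sparrow: 0.75 × 0.5 × 0.55 × 0.1 = 0.020625
finch: 0.1 × 0.8 × 0.5 × 0.45 = 0.018
warbler: 0.15 × 0.65 × 0.05 × 0.05 = 0.00024375
Highest score → sparrow.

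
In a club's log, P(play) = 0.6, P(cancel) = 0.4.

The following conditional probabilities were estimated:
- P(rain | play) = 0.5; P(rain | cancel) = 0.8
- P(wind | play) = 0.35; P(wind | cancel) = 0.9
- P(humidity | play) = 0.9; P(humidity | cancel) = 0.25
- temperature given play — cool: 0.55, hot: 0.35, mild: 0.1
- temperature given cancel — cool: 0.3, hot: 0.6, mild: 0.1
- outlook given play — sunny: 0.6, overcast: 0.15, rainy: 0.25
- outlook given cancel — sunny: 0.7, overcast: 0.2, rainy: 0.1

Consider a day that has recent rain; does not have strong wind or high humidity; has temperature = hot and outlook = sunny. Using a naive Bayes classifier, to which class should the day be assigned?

play: 0.6 × 0.5 × (1−0.35) × (1−0.9) × 0.35 × 0.6 = 0.004095
cancel: 0.4 × 0.8 × (1−0.9) × (1−0.25) × 0.6 × 0.7 = 0.01008
Highest score → cancel.

cancel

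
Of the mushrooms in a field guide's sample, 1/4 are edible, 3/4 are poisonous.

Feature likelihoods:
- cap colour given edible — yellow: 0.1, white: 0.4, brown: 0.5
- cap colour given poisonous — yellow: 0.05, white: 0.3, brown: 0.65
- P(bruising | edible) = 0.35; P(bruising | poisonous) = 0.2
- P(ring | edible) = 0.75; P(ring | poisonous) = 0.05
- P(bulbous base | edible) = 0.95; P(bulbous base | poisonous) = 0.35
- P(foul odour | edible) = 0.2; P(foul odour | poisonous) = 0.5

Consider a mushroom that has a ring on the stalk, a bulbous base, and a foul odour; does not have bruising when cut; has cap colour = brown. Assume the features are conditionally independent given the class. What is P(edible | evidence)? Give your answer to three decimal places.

0.772

edible: 0.25 × 0.5 × (1−0.35) × 0.75 × 0.95 × 0.2 = 0.011578125
poisonous: 0.75 × 0.65 × (1−0.2) × 0.05 × 0.35 × 0.5 = 0.0034125
P(edible | x) = 0.011578125 / 0.014990625 ≈ 0.772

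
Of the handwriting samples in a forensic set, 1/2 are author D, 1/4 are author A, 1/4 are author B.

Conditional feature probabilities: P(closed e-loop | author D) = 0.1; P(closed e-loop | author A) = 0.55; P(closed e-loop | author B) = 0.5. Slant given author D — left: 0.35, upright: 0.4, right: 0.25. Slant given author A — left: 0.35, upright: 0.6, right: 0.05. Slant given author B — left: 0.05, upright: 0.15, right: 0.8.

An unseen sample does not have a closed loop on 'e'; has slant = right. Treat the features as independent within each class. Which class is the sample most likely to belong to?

author D

author D: 0.5 × (1−0.1) × 0.25 = 0.1125
author A: 0.25 × (1−0.55) × 0.05 = 0.005625
author B: 0.25 × (1−0.5) × 0.8 = 0.1
Highest score → author D.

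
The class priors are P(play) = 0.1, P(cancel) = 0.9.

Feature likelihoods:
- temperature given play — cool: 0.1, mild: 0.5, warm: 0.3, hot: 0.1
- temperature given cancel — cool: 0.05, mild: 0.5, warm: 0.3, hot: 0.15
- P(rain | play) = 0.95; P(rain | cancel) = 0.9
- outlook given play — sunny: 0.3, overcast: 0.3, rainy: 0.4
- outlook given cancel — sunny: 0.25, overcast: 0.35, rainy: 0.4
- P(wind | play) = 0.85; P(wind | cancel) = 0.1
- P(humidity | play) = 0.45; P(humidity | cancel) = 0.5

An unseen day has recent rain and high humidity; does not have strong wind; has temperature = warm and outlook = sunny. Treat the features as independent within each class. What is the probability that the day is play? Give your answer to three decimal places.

play: 0.1 × 0.3 × 0.95 × 0.3 × (1−0.85) × 0.45 = 0.000577125
cancel: 0.9 × 0.3 × 0.9 × 0.25 × (1−0.1) × 0.5 = 0.0273375
P(play | x) = 0.000577125 / 0.027914625 ≈ 0.021

0.021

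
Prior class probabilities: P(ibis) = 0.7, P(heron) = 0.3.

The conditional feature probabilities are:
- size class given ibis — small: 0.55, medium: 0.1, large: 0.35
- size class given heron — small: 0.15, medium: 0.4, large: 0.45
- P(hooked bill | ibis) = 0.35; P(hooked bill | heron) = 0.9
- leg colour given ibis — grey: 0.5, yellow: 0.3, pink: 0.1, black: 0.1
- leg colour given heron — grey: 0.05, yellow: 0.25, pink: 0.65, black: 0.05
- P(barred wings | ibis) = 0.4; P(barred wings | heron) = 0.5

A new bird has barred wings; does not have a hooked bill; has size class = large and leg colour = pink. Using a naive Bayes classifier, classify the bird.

ibis: 0.7 × 0.35 × (1−0.35) × 0.1 × 0.4 = 0.00637
heron: 0.3 × 0.45 × (1−0.9) × 0.65 × 0.5 = 0.0043875
Highest score → ibis.

ibis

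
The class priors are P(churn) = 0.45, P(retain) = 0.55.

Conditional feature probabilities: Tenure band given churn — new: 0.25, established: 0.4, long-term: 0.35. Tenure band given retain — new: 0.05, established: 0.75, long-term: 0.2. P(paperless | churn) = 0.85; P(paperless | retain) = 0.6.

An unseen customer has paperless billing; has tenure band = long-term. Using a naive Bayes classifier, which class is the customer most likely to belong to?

churn: 0.45 × 0.35 × 0.85 = 0.133875
retain: 0.55 × 0.2 × 0.6 = 0.066
Highest score → churn.

churn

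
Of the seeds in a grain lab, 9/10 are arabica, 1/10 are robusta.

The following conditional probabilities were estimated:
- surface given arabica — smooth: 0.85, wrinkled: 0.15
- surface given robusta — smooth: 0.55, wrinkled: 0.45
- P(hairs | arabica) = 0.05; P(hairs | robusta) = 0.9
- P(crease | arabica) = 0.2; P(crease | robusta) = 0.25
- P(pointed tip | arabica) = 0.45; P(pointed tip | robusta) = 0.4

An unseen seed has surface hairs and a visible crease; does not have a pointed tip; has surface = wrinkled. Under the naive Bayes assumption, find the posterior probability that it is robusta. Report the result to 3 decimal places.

arabica: 0.9 × 0.15 × 0.05 × 0.2 × (1−0.45) = 0.0007425
robusta: 0.1 × 0.45 × 0.9 × 0.25 × (1−0.4) = 0.006075
P(robusta | x) = 0.006075 / 0.0068175 ≈ 0.891

0.891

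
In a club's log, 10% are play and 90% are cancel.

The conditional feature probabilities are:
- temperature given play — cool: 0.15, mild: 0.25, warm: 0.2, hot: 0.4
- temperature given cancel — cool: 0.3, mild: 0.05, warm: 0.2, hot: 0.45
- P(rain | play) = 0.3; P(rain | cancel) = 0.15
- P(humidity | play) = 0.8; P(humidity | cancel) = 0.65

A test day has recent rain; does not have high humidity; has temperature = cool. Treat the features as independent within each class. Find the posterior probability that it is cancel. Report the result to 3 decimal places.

play: 0.1 × 0.15 × 0.3 × (1−0.8) = 0.0009
cancel: 0.9 × 0.3 × 0.15 × (1−0.65) = 0.014175
P(cancel | x) = 0.014175 / 0.015075 ≈ 0.940

0.940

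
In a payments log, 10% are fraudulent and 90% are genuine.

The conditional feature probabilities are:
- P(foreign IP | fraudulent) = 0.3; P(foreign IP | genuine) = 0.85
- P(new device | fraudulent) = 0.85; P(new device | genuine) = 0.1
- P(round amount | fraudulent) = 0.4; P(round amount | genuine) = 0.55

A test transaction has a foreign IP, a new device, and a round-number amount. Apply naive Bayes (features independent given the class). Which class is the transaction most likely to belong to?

fraudulent: 0.1 × 0.3 × 0.85 × 0.4 = 0.0102
genuine: 0.9 × 0.85 × 0.1 × 0.55 = 0.042075
Highest score → genuine.

genuine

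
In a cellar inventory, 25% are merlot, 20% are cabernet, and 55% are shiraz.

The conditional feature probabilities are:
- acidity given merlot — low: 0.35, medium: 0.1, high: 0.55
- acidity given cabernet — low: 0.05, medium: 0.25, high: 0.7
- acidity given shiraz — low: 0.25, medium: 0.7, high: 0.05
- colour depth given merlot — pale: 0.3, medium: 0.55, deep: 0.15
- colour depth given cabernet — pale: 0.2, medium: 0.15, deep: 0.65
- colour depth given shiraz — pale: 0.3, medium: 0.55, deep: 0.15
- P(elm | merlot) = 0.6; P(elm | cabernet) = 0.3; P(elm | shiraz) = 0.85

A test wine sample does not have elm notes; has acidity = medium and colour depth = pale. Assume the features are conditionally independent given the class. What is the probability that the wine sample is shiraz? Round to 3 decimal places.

0.634

merlot: 0.25 × 0.1 × 0.3 × (1−0.6) = 0.003
cabernet: 0.2 × 0.25 × 0.2 × (1−0.3) = 0.007
shiraz: 0.55 × 0.7 × 0.3 × (1−0.85) = 0.017325
P(shiraz | x) = 0.017325 / 0.027325 ≈ 0.634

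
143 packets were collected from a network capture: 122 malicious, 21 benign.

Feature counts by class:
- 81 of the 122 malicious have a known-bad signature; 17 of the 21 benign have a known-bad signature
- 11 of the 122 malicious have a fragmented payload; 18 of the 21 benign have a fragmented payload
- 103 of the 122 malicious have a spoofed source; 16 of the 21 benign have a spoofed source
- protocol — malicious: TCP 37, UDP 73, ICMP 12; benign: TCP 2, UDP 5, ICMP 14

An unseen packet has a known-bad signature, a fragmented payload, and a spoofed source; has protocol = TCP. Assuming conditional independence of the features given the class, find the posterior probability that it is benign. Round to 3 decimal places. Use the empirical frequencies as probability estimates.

0.361

malicious: (122/143) × (81/122) × (11/122) × (103/122) × (37/122) ≈ 0.0130768
benign: (21/143) × (17/21) × (18/21) × (16/21) × (2/21) ≈ 0.00739397
P(benign | x) = 0.00739397 / 0.02047077 ≈ 0.361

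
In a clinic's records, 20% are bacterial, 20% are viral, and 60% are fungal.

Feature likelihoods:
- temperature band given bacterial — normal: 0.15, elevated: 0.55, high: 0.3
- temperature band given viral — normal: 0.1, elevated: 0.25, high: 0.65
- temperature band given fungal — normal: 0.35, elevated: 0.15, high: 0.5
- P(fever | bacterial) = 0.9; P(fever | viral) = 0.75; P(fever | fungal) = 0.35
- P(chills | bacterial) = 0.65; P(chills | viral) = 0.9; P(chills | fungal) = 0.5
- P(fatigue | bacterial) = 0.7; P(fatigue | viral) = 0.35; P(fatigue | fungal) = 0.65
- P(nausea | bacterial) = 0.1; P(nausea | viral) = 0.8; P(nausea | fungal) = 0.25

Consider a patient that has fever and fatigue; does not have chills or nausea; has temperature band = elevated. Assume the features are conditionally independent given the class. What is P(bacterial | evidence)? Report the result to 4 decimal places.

bacterial: 0.2 × 0.55 × 0.9 × (1−0.65) × 0.7 × (1−0.1) = 0.0218295
viral: 0.2 × 0.25 × 0.75 × (1−0.9) × 0.35 × (1−0.8) = 0.0002625
fungal: 0.6 × 0.15 × 0.35 × (1−0.5) × 0.65 × (1−0.25) = 0.007678125
P(bacterial | x) = 0.0218295 / 0.029770125 ≈ 0.7333

0.7333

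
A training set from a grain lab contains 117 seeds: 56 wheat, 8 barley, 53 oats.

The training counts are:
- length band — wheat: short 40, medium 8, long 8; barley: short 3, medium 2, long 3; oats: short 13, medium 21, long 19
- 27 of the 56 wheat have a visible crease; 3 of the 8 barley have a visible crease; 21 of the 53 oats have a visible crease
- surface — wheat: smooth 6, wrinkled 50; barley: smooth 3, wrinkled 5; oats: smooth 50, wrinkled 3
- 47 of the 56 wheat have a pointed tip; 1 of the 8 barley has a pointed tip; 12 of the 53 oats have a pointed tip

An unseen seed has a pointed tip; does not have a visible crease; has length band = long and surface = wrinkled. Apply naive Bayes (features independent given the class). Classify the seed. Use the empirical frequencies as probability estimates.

wheat: (56/117) × (8/56) × (29/56) × (50/56) × (47/56) ≈ 0.0265342
barley: (8/117) × (3/8) × (5/8) × (5/8) × (1/8) ≈ 0.001252
oats: (53/117) × (19/53) × (32/53) × (3/53) × (12/53) ≈ 0.00125659
Highest score → wheat.

wheat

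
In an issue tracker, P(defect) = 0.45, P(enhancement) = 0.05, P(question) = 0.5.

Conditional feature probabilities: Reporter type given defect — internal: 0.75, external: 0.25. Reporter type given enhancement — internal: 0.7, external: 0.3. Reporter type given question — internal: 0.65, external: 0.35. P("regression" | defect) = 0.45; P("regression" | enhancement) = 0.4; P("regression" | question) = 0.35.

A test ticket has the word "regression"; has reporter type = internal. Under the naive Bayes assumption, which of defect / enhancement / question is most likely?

defect: 0.45 × 0.75 × 0.45 = 0.151875
enhancement: 0.05 × 0.7 × 0.4 = 0.014
question: 0.5 × 0.65 × 0.35 = 0.11375
Highest score → defect.

defect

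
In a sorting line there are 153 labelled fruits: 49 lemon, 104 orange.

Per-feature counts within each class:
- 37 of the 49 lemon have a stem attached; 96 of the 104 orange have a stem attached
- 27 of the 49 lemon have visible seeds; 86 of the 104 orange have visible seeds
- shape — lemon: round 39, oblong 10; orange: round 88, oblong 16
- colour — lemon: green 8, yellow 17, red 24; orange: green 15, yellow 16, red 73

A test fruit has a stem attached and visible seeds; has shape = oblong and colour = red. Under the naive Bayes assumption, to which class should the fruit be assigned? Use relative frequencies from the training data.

lemon: (49/153) × (37/49) × (27/49) × (10/49) × (24/49) ≈ 0.0133198
orange: (104/153) × (96/104) × (86/104) × (16/104) × (73/104) ≈ 0.0560301
Highest score → orange.

orange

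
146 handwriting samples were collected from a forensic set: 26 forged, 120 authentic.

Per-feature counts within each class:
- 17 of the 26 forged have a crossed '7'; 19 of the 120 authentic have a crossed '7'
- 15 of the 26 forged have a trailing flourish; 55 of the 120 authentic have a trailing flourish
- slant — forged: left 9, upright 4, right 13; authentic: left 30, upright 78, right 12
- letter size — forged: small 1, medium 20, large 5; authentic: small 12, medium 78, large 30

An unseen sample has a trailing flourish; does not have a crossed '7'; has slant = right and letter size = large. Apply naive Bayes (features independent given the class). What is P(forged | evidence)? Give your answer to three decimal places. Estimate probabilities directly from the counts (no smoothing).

forged: (26/146) × (9/26) × (15/26) × (13/26) × (5/26) ≈ 0.00341959
authentic: (120/146) × (101/120) × (55/120) × (12/120) × (30/120) ≈ 0.00792666
P(forged | x) = 0.00341959 / 0.01134625 ≈ 0.301

0.301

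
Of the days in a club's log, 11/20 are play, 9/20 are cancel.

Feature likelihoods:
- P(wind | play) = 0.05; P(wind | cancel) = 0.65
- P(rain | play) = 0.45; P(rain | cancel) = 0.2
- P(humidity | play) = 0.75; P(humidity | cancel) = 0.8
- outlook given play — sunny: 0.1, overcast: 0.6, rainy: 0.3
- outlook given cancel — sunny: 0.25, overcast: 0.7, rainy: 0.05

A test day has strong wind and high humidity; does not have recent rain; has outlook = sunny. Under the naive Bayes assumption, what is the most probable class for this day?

cancel

play: 0.55 × 0.05 × (1−0.45) × 0.75 × 0.1 = 0.001134375
cancel: 0.45 × 0.65 × (1−0.2) × 0.8 × 0.25 = 0.0468
Highest score → cancel.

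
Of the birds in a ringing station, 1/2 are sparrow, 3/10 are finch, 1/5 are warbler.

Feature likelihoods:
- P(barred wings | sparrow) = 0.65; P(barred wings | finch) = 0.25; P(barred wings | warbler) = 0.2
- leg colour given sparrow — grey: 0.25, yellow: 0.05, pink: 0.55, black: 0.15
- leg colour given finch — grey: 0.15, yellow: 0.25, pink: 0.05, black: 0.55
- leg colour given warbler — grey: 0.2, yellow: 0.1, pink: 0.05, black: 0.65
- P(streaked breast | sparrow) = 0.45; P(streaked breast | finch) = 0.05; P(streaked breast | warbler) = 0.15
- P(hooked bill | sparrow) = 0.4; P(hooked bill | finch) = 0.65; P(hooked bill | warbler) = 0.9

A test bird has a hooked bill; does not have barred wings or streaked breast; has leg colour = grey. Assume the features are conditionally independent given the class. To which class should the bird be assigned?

sparrow: 0.5 × (1−0.65) × 0.25 × (1−0.45) × 0.4 = 0.009625
finch: 0.3 × (1−0.25) × 0.15 × (1−0.05) × 0.65 = 0.020840625
warbler: 0.2 × (1−0.2) × 0.2 × (1−0.15) × 0.9 = 0.02448
Highest score → warbler.

warbler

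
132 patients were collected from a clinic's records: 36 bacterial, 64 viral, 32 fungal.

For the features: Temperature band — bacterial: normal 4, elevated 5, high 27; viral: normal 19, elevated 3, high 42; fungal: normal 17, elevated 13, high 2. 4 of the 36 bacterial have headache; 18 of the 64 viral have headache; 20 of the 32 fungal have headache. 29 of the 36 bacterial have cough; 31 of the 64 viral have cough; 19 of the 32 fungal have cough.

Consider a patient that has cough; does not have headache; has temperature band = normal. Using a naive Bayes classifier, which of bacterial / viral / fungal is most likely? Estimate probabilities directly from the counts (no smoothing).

viral

bacterial: (36/132) × (4/36) × (32/36) × (29/36) ≈ 0.0216985
viral: (64/132) × (19/64) × (46/64) × (31/64) ≈ 0.0501117
fungal: (32/132) × (17/32) × (12/32) × (19/32) ≈ 0.0286754
Highest score → viral.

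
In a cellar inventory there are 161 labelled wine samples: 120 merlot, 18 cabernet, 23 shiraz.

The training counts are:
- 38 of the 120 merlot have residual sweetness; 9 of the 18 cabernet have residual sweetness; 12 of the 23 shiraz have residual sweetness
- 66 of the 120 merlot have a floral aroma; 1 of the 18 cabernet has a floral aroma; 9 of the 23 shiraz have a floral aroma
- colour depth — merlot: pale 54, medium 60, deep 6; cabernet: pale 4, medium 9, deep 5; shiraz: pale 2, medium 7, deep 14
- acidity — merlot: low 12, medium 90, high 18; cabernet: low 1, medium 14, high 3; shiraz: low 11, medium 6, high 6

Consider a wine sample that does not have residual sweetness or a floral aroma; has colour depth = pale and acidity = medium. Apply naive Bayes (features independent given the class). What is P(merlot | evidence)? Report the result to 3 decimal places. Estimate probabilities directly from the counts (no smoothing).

0.885

merlot: (120/161) × (82/120) × (54/120) × (54/120) × (90/120) ≈ 0.0773525
cabernet: (18/161) × (9/18) × (17/18) × (4/18) × (14/18) ≈ 0.00912507
shiraz: (23/161) × (11/23) × (14/23) × (2/23) × (6/23) ≈ 0.000943393
P(merlot | x) = 0.0773525 / 0.087420963 ≈ 0.885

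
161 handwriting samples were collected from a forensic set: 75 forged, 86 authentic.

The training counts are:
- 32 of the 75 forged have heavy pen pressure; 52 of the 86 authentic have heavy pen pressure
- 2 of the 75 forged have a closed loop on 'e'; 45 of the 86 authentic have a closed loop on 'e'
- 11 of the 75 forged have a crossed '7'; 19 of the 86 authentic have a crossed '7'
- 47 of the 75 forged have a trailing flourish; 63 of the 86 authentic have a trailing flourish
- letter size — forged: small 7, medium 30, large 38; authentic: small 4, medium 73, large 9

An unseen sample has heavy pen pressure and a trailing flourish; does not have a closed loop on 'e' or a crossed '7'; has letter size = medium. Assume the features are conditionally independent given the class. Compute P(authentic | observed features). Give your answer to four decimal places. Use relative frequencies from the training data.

forged: (75/161) × (32/75) × (73/75) × (64/75) × (47/75) × (30/75) ≈ 0.041381
authentic: (86/161) × (52/86) × (41/86) × (67/86) × (63/86) × (73/86) ≈ 0.0745943
P(authentic | x) = 0.0745943 / 0.1159753 ≈ 0.6432

0.6432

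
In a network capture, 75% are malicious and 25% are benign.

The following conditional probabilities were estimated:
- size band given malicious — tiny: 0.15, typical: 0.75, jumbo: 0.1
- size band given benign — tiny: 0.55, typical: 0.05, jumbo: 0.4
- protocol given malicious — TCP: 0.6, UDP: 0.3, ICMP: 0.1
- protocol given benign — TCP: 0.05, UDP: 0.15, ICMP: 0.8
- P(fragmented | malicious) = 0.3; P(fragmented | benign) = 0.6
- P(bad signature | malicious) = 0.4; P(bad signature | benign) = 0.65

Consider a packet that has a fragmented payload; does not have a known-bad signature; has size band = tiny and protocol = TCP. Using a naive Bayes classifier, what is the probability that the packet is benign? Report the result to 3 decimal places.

0.106

malicious: 0.75 × 0.15 × 0.6 × 0.3 × (1−0.4) = 0.01215
benign: 0.25 × 0.55 × 0.05 × 0.6 × (1−0.65) = 0.00144375
P(benign | x) = 0.00144375 / 0.01359375 ≈ 0.106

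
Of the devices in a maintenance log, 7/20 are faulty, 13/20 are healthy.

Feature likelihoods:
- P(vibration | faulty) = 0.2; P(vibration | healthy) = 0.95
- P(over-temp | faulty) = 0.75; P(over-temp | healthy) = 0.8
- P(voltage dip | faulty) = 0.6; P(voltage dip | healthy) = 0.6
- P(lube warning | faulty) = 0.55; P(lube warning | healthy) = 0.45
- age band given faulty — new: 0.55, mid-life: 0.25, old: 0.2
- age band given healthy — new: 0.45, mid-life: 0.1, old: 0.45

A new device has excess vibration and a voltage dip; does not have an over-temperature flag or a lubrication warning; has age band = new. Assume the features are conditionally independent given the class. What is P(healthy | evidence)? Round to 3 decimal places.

0.876

faulty: 0.35 × 0.2 × (1−0.75) × 0.6 × (1−0.55) × 0.55 = 0.00259875
healthy: 0.65 × 0.95 × (1−0.8) × 0.6 × (1−0.45) × 0.45 = 0.01833975
P(healthy | x) = 0.01833975 / 0.0209385 ≈ 0.876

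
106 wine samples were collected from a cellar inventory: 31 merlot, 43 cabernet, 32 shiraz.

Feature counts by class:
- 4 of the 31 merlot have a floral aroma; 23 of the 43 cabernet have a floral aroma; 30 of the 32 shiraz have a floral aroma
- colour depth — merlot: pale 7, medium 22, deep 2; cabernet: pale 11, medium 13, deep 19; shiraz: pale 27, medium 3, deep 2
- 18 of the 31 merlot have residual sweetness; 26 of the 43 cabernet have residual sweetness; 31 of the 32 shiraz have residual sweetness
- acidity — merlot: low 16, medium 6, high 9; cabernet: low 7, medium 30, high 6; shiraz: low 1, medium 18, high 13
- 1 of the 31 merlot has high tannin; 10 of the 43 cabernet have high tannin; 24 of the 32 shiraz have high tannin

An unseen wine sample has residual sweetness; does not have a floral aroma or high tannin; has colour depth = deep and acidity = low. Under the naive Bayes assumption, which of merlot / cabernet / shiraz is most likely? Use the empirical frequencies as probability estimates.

cabernet

merlot: (31/106) × (27/31) × (2/31) × (18/31) × (16/31) × (30/31) ≈ 0.00476601
cabernet: (43/106) × (20/43) × (19/43) × (26/43) × (7/43) × (33/43) ≈ 0.00629781
shiraz: (32/106) × (2/32) × (2/32) × (31/32) × (1/32) × (8/32) ≈ 0.00000892495
Highest score → cabernet.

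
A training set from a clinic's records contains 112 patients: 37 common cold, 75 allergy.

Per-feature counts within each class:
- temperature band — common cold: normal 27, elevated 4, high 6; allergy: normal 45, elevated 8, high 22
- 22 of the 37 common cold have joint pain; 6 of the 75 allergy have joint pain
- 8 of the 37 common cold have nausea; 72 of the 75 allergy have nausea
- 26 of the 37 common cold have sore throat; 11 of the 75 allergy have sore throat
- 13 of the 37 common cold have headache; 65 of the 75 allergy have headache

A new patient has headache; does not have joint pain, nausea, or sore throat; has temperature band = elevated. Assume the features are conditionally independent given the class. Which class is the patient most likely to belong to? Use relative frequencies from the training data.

allergy

common cold: (37/112) × (4/37) × (15/37) × (29/37) × (11/37) × (13/37) ≈ 0.00118539
allergy: (75/112) × (8/75) × (69/75) × (3/75) × (64/75) × (65/75) ≈ 0.00194397
Highest score → allergy.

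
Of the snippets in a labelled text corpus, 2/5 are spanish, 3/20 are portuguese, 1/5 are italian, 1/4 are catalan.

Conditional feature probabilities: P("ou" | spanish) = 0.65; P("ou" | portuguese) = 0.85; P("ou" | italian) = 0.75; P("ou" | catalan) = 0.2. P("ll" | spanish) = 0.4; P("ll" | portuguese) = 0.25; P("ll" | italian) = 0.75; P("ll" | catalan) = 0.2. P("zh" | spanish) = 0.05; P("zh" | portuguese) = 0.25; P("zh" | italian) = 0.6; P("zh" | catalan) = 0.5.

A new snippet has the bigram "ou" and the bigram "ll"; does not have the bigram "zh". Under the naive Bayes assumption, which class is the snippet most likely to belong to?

spanish: 0.4 × 0.65 × 0.4 × (1−0.05) = 0.0988
portuguese: 0.15 × 0.85 × 0.25 × (1−0.25) = 0.02390625
italian: 0.2 × 0.75 × 0.75 × (1−0.6) = 0.045
catalan: 0.25 × 0.2 × 0.2 × (1−0.5) = 0.005
Highest score → spanish.

spanish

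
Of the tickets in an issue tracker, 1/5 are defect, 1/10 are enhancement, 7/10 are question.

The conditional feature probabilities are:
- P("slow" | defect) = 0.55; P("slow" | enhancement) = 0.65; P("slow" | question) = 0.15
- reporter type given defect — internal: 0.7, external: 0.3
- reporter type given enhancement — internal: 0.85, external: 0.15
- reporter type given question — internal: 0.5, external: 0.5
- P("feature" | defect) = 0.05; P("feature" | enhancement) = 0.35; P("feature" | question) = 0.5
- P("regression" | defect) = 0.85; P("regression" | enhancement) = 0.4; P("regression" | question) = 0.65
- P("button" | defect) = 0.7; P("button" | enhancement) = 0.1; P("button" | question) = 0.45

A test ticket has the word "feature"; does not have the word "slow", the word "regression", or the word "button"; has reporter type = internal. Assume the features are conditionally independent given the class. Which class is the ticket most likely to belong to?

defect: 0.2 × (1−0.55) × 0.7 × 0.05 × (1−0.85) × (1−0.7) = 0.00014175
enhancement: 0.1 × (1−0.65) × 0.85 × 0.35 × (1−0.4) × (1−0.1) = 0.00562275
question: 0.7 × (1−0.15) × 0.5 × 0.5 × (1−0.65) × (1−0.45) = 0.028634375
Highest score → question.

question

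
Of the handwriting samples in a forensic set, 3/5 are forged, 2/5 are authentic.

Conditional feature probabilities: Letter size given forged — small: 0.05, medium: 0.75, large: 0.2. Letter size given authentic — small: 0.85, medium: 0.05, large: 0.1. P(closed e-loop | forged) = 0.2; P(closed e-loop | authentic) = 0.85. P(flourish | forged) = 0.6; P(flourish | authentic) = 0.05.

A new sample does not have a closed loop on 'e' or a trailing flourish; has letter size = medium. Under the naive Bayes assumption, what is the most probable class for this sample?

forged

forged: 0.6 × 0.75 × (1−0.2) × (1−0.6) = 0.144
authentic: 0.4 × 0.05 × (1−0.85) × (1−0.05) = 0.00285
Highest score → forged.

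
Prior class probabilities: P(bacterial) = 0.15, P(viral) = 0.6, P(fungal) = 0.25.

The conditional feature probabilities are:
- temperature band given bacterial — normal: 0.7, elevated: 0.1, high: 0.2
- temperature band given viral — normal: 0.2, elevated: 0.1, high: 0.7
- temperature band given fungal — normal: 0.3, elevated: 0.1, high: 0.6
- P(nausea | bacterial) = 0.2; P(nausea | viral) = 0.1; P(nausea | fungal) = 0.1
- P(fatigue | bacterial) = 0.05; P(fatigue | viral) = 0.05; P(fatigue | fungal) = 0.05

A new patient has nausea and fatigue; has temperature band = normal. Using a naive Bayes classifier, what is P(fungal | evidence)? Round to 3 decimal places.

0.185

bacterial: 0.15 × 0.7 × 0.2 × 0.05 = 0.00105
viral: 0.6 × 0.2 × 0.1 × 0.05 = 0.0006
fungal: 0.25 × 0.3 × 0.1 × 0.05 = 0.000375
P(fungal | x) = 0.000375 / 0.002025 ≈ 0.185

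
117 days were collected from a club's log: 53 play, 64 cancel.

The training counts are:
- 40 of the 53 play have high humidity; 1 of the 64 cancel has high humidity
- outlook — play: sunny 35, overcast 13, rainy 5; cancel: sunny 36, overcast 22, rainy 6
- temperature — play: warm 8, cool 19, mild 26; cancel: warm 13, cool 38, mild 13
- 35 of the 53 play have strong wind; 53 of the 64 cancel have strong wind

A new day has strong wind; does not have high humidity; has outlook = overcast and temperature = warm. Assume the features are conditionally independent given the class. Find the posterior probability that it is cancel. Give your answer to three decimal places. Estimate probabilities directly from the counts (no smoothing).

play: (53/117) × (13/53) × (13/53) × (8/53) × (35/53) ≈ 0.00271663
cancel: (64/117) × (63/64) × (22/64) × (13/64) × (53/64) = 0.03113555908203125
P(cancel | x) = 0.03113555908203125 / 0.03385218908203125 ≈ 0.920

0.920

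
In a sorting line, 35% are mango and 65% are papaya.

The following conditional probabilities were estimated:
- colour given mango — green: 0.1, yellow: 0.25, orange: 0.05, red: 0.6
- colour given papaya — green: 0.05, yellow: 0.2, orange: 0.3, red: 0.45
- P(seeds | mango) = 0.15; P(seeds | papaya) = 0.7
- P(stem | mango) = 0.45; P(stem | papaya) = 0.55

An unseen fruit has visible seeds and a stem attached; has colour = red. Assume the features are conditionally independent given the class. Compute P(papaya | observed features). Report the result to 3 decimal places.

0.888

mango: 0.35 × 0.6 × 0.15 × 0.45 = 0.014175
papaya: 0.65 × 0.45 × 0.7 × 0.55 = 0.1126125
P(papaya | x) = 0.1126125 / 0.1267875 ≈ 0.888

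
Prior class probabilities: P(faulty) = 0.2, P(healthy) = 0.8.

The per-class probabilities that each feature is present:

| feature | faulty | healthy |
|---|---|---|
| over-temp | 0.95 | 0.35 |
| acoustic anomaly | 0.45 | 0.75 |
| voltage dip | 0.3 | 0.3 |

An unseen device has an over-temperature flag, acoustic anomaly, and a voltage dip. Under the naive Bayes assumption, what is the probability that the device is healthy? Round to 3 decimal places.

faulty: 0.2 × 0.95 × 0.45 × 0.3 = 0.02565
healthy: 0.8 × 0.35 × 0.75 × 0.3 = 0.063
P(healthy | x) = 0.063 / 0.08865 ≈ 0.711

0.711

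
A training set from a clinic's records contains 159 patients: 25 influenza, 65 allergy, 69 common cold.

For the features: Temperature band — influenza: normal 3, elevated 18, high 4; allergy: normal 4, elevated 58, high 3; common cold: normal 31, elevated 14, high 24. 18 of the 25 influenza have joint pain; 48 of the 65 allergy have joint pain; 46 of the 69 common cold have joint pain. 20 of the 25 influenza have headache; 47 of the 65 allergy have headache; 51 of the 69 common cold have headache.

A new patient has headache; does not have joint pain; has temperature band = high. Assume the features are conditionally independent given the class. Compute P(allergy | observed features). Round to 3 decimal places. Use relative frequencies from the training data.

0.077

influenza: (25/159) × (4/25) × (7/25) × (20/25) ≈ 0.00563522
allergy: (65/159) × (3/65) × (17/65) × (47/65) ≈ 0.00356816
common cold: (69/159) × (24/69) × (23/69) × (51/69) ≈ 0.037189
P(allergy | x) = 0.00356816 / 0.04639238 ≈ 0.077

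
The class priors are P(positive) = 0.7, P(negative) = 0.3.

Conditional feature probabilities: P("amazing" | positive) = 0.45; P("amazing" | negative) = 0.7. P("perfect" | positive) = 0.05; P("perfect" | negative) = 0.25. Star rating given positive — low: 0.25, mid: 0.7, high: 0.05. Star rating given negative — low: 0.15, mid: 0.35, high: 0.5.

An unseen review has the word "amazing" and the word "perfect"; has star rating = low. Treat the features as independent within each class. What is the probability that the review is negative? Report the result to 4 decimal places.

positive: 0.7 × 0.45 × 0.05 × 0.25 = 0.0039375
negative: 0.3 × 0.7 × 0.25 × 0.15 = 0.007875
P(negative | x) = 0.007875 / 0.0118125 ≈ 0.6667

0.6667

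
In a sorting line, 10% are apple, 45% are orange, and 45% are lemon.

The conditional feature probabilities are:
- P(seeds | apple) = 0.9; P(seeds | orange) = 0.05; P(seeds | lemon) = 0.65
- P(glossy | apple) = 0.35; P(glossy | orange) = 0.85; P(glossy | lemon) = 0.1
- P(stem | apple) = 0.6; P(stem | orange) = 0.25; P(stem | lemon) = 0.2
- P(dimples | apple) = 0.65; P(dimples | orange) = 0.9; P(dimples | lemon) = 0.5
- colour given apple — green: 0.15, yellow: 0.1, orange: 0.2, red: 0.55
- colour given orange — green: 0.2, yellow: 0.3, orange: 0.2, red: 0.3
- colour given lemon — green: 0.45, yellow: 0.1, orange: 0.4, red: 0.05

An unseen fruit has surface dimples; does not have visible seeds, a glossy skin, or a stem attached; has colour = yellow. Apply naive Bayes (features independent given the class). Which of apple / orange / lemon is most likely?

orange

apple: 0.1 × (1−0.9) × (1−0.35) × (1−0.6) × 0.65 × 0.1 = 0.000169
orange: 0.45 × (1−0.05) × (1−0.85) × (1−0.25) × 0.9 × 0.3 = 0.0129853125
lemon: 0.45 × (1−0.65) × (1−0.1) × (1−0.2) × 0.5 × 0.1 = 0.00567
Highest score → orange.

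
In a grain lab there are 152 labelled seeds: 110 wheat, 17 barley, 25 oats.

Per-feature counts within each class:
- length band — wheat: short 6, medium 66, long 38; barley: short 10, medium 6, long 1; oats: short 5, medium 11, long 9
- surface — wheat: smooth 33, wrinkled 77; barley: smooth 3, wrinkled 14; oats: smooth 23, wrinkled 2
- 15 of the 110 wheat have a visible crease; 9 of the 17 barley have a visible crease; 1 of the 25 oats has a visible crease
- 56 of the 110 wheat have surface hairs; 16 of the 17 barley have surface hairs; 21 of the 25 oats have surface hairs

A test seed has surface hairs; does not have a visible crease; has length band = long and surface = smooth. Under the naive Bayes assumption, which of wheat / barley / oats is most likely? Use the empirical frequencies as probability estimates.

oats

wheat: (110/152) × (38/110) × (33/110) × (95/110) × (56/110) ≈ 0.0329752
barley: (17/152) × (1/17) × (3/17) × (8/17) × (16/17) ≈ 0.00051421
oats: (25/152) × (9/25) × (23/25) × (24/25) × (21/25) ≈ 0.0439276
Highest score → oats.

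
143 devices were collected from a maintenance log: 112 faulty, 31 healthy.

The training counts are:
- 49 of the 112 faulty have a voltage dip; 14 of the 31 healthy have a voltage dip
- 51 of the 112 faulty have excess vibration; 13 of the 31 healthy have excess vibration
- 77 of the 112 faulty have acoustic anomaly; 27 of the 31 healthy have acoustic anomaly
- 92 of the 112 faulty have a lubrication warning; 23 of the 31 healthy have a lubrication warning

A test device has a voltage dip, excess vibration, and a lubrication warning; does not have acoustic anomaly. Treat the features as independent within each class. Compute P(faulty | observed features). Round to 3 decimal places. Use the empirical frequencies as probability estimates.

faulty: (112/143) × (49/112) × (51/112) × (35/112) × (92/112) ≈ 0.0400527
healthy: (31/143) × (14/31) × (13/31) × (4/31) × (23/31) ≈ 0.00393041
P(faulty | x) = 0.0400527 / 0.04398311 ≈ 0.911

0.911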